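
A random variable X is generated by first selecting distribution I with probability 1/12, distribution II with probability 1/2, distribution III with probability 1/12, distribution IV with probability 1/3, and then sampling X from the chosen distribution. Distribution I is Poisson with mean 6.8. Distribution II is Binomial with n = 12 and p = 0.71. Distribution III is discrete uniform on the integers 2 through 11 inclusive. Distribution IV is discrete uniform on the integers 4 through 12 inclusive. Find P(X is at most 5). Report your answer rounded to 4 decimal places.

Conditional on each component, P(X ≤ 5): I: 0.326977; II: 0.0322347; III: 0.4; IV: 0.222222.
By total probability, P(X ≤ 5) = 0.0833333·0.326977 + 0.5·0.0322347 + 0.0833333·0.4 + 0.333333·0.222222 = 0.150773.

0.1508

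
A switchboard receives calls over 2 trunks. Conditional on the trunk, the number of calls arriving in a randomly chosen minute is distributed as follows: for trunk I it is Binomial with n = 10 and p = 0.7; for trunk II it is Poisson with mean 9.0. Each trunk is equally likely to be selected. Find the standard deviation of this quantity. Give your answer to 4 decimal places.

2.5593

Per component, I: μ=7, E[X²]=51.1; II: μ=9, E[X²]=90.
E[X] = 0.5·7 + 0.5·9 = 8.
E[X²] = 0.5·51.1 + 0.5·90 = 70.55.
Var(X) = E[X²] − (E[X])² = 70.55 − 64 = 6.55.
SD(X) = √6.55 = 2.5593.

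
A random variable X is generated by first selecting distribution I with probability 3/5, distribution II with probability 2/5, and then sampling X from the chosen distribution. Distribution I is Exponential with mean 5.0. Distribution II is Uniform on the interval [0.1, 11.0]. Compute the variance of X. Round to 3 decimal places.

Per component, I: μ=5, E[X²]=50; II: μ=5.55, E[X²]=40.7033.
E[X] = 0.6·5 + 0.4·5.55 = 5.22.
E[X²] = 0.6·50 + 0.4·40.7033 = 46.2813.
Var(X) = E[X²] − (E[X])² = 46.2813 − 27.2484 = 19.0329.

19.033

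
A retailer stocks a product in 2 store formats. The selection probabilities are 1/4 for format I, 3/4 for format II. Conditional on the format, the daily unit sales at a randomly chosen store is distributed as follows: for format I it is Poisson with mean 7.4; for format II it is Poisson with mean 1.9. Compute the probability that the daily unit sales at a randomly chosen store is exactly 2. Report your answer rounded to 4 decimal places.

Conditional on each format, P(X = 2): I: 0.0167361; II: 0.269971.
By total probability, P(X = 2) = 0.25·0.0167361 + 0.75·0.269971 = 0.206663.

0.2067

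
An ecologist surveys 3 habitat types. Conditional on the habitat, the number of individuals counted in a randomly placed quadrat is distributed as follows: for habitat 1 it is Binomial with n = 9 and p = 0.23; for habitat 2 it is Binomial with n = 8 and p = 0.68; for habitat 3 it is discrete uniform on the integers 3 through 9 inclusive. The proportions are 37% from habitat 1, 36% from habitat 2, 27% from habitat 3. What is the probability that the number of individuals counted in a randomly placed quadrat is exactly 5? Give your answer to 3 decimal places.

0.145

Conditional on each habitat, P(X = 5): 1: 0.0285084; 2: 0.266798; 3: 0.142857.
By total probability, P(X = 5) = 0.37·0.0285084 + 0.36·0.266798 + 0.27·0.142857 = 0.145167.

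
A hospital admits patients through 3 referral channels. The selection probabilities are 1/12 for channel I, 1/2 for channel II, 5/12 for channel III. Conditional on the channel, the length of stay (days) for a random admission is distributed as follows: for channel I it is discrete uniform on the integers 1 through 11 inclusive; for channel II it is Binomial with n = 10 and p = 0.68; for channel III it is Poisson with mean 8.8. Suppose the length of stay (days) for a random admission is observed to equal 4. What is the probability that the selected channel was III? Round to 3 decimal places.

Likelihoods P(X=4 | ·): I: 0.0909091; II: 0.048212; III: 0.0376641.
Posterior ∝ prior × likelihood. Numerator for III: 0.416667·0.0376641 = 0.0156934.
Normalizing constant: 0.0833333·0.0909091 + 0.5·0.048212 + 0.416667·0.0376641 = 0.0473751.
P(III | observation) = 0.0156934 / 0.0473751 = 0.331258.

0.331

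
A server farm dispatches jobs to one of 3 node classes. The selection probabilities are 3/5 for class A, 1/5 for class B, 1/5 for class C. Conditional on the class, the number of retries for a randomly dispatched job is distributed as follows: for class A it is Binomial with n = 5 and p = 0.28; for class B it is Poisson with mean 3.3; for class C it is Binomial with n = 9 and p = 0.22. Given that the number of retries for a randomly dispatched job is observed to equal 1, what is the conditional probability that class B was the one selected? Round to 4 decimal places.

Likelihoods P(X=1 | ·): A: 0.376234; B: 0.121714; C: 0.271283.
Posterior ∝ prior × likelihood. Numerator for B: 0.2·0.121714 = 0.0243429.
Normalizing constant: 0.6·0.376234 + 0.2·0.121714 + 0.2·0.271283 = 0.30434.
P(B | observation) = 0.0243429 / 0.30434 = 0.0799859.

0.0800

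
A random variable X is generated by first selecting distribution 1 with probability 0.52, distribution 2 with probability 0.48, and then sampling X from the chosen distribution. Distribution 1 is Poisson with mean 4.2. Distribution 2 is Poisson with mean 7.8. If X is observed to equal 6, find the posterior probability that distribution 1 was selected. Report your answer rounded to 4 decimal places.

0.4915

Likelihoods P(X=6 | ·): 1: 0.114321; 2: 0.128156.
Posterior ∝ prior × likelihood. Numerator for 1: 0.52·0.114321 = 0.059447.
Normalizing constant: 0.52·0.114321 + 0.48·0.128156 = 0.120962.
P(1 | observation) = 0.059447 / 0.120962 = 0.491453.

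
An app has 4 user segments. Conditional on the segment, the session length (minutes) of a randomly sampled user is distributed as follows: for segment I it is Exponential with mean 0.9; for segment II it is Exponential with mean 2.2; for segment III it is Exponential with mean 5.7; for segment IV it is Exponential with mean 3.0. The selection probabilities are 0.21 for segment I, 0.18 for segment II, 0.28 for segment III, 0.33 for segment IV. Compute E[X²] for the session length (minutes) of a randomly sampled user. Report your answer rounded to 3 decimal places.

26.217

For each component E[X²] = Var + (mean)², giving I: 1.62; II: 9.68; III: 64.98; IV: 18.
Overall E[X²] = 0.21·1.62 + 0.18·9.68 + 0.28·64.98 + 0.33·18 = 26.217.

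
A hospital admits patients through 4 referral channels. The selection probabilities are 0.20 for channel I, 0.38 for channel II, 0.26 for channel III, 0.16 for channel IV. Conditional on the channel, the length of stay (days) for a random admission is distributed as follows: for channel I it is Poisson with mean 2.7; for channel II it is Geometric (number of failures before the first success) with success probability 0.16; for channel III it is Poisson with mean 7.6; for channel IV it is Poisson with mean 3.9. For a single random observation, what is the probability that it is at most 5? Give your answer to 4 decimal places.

0.6232

Conditional on each channel, P(X ≤ 5): I: 0.943268; II: 0.648702; III: 0.230681; IV: 0.800558.
By total probability, P(X ≤ 5) = 0.2·0.943268 + 0.38·0.648702 + 0.26·0.230681 + 0.16·0.800558 = 0.623227.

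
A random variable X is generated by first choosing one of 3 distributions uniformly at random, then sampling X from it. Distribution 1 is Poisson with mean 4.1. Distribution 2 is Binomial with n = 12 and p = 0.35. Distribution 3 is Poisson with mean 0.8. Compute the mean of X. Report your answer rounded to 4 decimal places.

3.0333

Component means — 1: 4.1; 2: 4.2; 3: 0.8.
E[X] = 0.333333·4.1 + 0.333333·4.2 + 0.333333·0.8 = 3.03333.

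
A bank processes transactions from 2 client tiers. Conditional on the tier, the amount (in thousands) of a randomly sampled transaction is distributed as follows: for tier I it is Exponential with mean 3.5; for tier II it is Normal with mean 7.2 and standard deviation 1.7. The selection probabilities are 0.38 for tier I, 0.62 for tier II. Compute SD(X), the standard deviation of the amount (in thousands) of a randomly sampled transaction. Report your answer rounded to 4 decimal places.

3.1100

Per component, I: μ=3.5, E[X²]=24.5; II: μ=7.2, E[X²]=54.73.
E[X] = 0.38·3.5 + 0.62·7.2 = 5.794.
E[X²] = 0.38·24.5 + 0.62·54.73 = 43.2426.
Var(X) = E[X²] − (E[X])² = 43.2426 − 33.5704 = 9.67216.
SD(X) = √9.67216 = 3.11001.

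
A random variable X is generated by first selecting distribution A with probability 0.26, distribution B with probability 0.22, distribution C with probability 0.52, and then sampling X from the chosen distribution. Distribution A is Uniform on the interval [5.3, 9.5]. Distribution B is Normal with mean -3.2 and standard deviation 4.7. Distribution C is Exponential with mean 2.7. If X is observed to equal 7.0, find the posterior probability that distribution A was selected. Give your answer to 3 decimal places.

0.793

Likelihoods f(7.0 | ·): A: 0.238095; B: 0.0080554; C: 0.0277133.
Posterior ∝ prior × likelihood. Numerator for A: 0.26·0.238095 = 0.0619048.
Normalizing constant: 0.26·0.238095 + 0.22·0.0080554 + 0.52·0.0277133 = 0.0780878.
P(A | observation) = 0.0619048 / 0.0780878 = 0.792758.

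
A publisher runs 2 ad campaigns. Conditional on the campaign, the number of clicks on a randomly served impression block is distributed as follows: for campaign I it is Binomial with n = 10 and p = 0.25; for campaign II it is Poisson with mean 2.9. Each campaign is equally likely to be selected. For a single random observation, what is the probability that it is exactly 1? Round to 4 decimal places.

0.1736

Conditional on each campaign, P(X = 1): I: 0.187712; II: 0.159567.
By total probability, P(X = 1) = 0.5·0.187712 + 0.5·0.159567 = 0.17364.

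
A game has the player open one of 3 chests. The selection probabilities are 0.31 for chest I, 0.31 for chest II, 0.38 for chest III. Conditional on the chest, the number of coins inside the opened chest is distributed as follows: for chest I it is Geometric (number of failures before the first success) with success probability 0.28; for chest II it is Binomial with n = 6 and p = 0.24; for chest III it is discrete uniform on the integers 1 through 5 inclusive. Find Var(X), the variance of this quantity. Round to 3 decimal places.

Per component, I: μ=2.57143, E[X²]=15.7959; II: μ=1.44, E[X²]=3.168; III: μ=3, E[X²]=11.
E[X] = 0.31·2.57143 + 0.31·1.44 + 0.38·3 = 2.38354.
E[X²] = 0.31·15.7959 + 0.31·3.168 + 0.38·11 = 10.0588.
Var(X) = E[X²] − (E[X])² = 10.0588 − 5.68128 = 4.37754.

4.378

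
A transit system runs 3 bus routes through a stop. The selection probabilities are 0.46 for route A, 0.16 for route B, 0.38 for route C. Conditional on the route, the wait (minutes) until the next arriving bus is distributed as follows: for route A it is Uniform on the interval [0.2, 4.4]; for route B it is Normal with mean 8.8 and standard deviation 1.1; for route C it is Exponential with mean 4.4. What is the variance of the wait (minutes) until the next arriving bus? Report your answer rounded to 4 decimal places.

13.2842

Per component, A: μ=2.3, E[X²]=6.76; B: μ=8.8, E[X²]=78.65; C: μ=4.4, E[X²]=38.72.
E[X] = 0.46·2.3 + 0.16·8.8 + 0.38·4.4 = 4.138.
E[X²] = 0.46·6.76 + 0.16·78.65 + 0.38·38.72 = 30.4072.
Var(X) = E[X²] − (E[X])² = 30.4072 − 17.123 = 13.2842.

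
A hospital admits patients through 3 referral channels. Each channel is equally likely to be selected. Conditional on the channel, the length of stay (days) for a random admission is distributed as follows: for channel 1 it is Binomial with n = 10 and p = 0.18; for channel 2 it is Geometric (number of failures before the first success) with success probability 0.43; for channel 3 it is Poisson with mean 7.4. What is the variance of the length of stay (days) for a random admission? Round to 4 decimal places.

Per component, 1: μ=1.8, E[X²]=4.716; 2: μ=1.32558, E[X²]=4.83991; 3: μ=7.4, E[X²]=62.16.
E[X] = 0.333333·1.8 + 0.333333·1.32558 + 0.333333·7.4 = 3.50853.
E[X²] = 0.333333·4.716 + 0.333333·4.83991 + 0.333333·62.16 = 23.9053.
Var(X) = E[X²] − (E[X])² = 23.9053 − 12.3098 = 11.5955.

11.5955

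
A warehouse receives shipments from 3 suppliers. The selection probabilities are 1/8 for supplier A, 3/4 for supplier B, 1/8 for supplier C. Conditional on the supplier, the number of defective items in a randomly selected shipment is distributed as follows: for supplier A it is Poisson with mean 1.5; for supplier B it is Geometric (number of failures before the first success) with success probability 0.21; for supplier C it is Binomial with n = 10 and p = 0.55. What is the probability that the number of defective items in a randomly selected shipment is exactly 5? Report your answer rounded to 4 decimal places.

Conditional on each supplier, P(X = 5): A: 0.01412; B: 0.0646182; C: 0.234033.
By total probability, P(X = 5) = 0.125·0.01412 + 0.75·0.0646182 + 0.125·0.234033 = 0.0794827.

0.0795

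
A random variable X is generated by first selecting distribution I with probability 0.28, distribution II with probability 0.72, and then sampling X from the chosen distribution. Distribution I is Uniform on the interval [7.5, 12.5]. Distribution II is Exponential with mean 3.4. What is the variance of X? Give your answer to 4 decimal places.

Per component, I: μ=10, E[X²]=102.083; II: μ=3.4, E[X²]=23.12.
E[X] = 0.28·10 + 0.72·3.4 = 5.248.
E[X²] = 0.28·102.083 + 0.72·23.12 = 45.2297.
Var(X) = E[X²] − (E[X])² = 45.2297 − 27.5415 = 17.6882.

17.6882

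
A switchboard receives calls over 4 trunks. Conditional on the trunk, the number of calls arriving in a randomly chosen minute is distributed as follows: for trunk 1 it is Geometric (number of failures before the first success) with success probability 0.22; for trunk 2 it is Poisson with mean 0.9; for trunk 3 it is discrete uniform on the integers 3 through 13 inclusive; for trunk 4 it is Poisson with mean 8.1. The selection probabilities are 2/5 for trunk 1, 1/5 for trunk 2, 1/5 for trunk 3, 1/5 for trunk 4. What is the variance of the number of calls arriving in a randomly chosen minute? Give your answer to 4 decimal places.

18.1435

Per component, 1: μ=3.54545, E[X²]=28.686; 2: μ=0.9, E[X²]=1.71; 3: μ=8, E[X²]=74; 4: μ=8.1, E[X²]=73.71.
E[X] = 0.4·3.54545 + 0.2·0.9 + 0.2·8 + 0.2·8.1 = 4.81818.
E[X²] = 0.4·28.686 + 0.2·1.71 + 0.2·74 + 0.2·73.71 = 41.3584.
Var(X) = E[X²] − (E[X])² = 41.3584 − 23.2149 = 18.1435.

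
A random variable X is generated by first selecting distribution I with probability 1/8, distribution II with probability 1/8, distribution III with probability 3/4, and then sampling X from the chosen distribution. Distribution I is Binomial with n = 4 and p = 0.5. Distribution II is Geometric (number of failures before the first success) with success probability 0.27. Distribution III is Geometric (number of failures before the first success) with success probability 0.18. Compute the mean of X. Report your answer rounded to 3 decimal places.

4.005

Component means — I: 2; II: 2.7037; III: 4.55556.
E[X] = 0.125·2 + 0.125·2.7037 + 0.75·4.55556 = 4.00463.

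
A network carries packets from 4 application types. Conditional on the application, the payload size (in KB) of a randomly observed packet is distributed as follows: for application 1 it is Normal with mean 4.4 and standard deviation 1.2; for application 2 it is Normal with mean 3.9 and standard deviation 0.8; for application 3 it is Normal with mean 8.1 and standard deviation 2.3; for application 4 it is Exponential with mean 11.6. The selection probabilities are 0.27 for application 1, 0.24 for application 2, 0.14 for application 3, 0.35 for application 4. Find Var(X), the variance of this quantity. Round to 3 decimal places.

59.985

Per component, 1: μ=4.4, E[X²]=20.8; 2: μ=3.9, E[X²]=15.85; 3: μ=8.1, E[X²]=70.9; 4: μ=11.6, E[X²]=269.12.
E[X] = 0.27·4.4 + 0.24·3.9 + 0.14·8.1 + 0.35·11.6 = 7.318.
E[X²] = 0.27·20.8 + 0.24·15.85 + 0.14·70.9 + 0.35·269.12 = 113.538.
Var(X) = E[X²] − (E[X])² = 113.538 − 53.5531 = 59.9849.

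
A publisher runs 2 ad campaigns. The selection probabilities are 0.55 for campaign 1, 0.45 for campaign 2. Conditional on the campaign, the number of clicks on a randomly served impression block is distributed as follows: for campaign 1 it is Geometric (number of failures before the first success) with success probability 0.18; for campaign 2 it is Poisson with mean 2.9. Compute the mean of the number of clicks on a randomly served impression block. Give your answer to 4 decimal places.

Component means — 1: 4.55556; 2: 2.9.
E[X] = 0.55·4.55556 + 0.45·2.9 = 3.81056.

3.8106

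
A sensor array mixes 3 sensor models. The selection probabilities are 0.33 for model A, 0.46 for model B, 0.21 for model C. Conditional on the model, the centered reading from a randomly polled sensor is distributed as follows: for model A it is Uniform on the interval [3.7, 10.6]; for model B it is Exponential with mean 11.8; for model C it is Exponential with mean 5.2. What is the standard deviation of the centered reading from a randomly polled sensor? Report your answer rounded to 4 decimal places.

8.8765

Per component, A: μ=7.15, E[X²]=55.09; B: μ=11.8, E[X²]=278.48; C: μ=5.2, E[X²]=54.08.
E[X] = 0.33·7.15 + 0.46·11.8 + 0.21·5.2 = 8.8795.
E[X²] = 0.33·55.09 + 0.46·278.48 + 0.21·54.08 = 157.637.
Var(X) = E[X²] − (E[X])² = 157.637 − 78.8455 = 78.7918.
SD(X) = √78.7918 = 8.87647.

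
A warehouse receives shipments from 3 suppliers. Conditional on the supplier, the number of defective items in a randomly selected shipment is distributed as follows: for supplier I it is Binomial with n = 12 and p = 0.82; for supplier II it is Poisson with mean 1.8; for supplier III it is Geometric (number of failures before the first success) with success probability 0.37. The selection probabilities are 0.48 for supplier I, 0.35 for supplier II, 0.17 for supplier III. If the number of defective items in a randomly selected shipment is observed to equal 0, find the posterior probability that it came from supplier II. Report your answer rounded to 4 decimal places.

0.4791

Likelihoods P(X=0 | ·): I: 1.15683e-09; II: 0.165299; III: 0.37.
Posterior ∝ prior × likelihood. Numerator for II: 0.35·0.165299 = 0.0578546.
Normalizing constant: 0.48·1.15683e-09 + 0.35·0.165299 + 0.17·0.37 = 0.120755.
P(II | observation) = 0.0578546 / 0.120755 = 0.479109.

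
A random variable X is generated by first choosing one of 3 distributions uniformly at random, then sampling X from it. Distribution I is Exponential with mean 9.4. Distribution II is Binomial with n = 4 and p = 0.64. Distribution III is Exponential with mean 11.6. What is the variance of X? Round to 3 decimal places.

89.430

Per component, I: μ=9.4, E[X²]=176.72; II: μ=2.56, E[X²]=7.4752; III: μ=11.6, E[X²]=269.12.
E[X] = 0.333333·9.4 + 0.333333·2.56 + 0.333333·11.6 = 7.85333.
E[X²] = 0.333333·176.72 + 0.333333·7.4752 + 0.333333·269.12 = 151.105.
Var(X) = E[X²] − (E[X])² = 151.105 − 61.6748 = 89.4302.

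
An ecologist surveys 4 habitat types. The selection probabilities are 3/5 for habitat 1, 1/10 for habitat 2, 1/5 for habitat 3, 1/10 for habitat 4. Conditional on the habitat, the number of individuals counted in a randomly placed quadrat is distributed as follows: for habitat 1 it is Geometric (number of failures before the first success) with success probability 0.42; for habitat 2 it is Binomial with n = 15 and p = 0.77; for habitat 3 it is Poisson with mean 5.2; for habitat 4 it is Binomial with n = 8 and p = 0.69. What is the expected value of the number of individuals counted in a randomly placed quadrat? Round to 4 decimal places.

Component means — 1: 1.38095; 2: 11.55; 3: 5.2; 4: 5.52.
E[X] = 0.6·1.38095 + 0.1·11.55 + 0.2·5.2 + 0.1·5.52 = 3.57557.

3.5756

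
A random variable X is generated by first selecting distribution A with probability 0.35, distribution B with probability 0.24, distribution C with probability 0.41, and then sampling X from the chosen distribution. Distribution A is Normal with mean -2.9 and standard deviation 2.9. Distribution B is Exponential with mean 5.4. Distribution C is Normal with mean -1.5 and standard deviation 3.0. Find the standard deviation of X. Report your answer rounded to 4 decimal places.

4.9381

Per component, A: μ=-2.9, E[X²]=16.82; B: μ=5.4, E[X²]=58.32; C: μ=-1.5, E[X²]=11.25.
E[X] = 0.35·-2.9 + 0.24·5.4 + 0.41·-1.5 = -0.334.
E[X²] = 0.35·16.82 + 0.24·58.32 + 0.41·11.25 = 24.4963.
Var(X) = E[X²] − (E[X])² = 24.4963 − 0.111556 = 24.3847.
SD(X) = √24.3847 = 4.93809.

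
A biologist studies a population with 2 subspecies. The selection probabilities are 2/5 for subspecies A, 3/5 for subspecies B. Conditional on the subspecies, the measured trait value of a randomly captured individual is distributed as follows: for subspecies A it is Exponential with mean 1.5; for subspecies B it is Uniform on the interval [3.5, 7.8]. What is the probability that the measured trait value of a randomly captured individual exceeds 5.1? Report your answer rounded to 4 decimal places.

Conditional on each subspecies, P(X > 5.1): A: 0.0333733; B: 0.627907.
By total probability, P(X > 5.1) = 0.4·0.0333733 + 0.6·0.627907 = 0.390093.

0.3901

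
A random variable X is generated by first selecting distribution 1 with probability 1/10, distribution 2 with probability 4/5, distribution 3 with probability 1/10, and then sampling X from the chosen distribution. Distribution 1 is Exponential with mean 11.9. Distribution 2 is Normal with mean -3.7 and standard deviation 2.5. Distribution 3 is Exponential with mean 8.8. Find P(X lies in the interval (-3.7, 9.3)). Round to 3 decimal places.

0.519

Conditional on each component, P(-3.7 < X < 9.3): 1: 0.542287; 2: 0.5; 3: 0.65244.
By total probability, P(-3.7 < X < 9.3) = 0.1·0.542287 + 0.8·0.5 + 0.1·0.65244 = 0.519473.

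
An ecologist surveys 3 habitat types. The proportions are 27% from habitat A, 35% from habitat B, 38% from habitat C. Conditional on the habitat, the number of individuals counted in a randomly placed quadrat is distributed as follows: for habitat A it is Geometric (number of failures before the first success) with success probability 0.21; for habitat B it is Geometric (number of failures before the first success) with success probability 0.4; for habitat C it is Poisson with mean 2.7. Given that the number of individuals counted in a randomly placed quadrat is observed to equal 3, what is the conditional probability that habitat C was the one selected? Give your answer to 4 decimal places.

Likelihoods P(X=3 | ·): A: 0.103538; B: 0.0864; C: 0.220468.
Posterior ∝ prior × likelihood. Numerator for C: 0.38·0.220468 = 0.0837777.
Normalizing constant: 0.27·0.103538 + 0.35·0.0864 + 0.38·0.220468 = 0.141973.
P(C | observation) = 0.0837777 / 0.141973 = 0.590096.

0.5901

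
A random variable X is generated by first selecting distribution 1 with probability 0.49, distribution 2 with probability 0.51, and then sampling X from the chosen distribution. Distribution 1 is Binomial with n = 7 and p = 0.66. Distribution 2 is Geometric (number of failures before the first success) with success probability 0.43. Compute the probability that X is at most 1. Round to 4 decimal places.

0.3481

Conditional on each component, P(X ≤ 1): 1: 0.00766223; 2: 0.6751.
By total probability, P(X ≤ 1) = 0.49·0.00766223 + 0.51·0.6751 = 0.348055.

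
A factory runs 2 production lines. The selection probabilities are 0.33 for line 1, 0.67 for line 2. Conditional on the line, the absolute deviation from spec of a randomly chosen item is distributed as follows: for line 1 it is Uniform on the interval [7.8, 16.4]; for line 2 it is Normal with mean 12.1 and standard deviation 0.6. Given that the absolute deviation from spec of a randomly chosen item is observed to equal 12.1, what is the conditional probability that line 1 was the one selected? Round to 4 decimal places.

0.0793

Likelihoods f(12.1 | ·): 1: 0.116279; 2: 0.664904.
Posterior ∝ prior × likelihood. Numerator for 1: 0.33·0.116279 = 0.0383721.
Normalizing constant: 0.33·0.116279 + 0.67·0.664904 = 0.483858.
P(1 | observation) = 0.0383721 / 0.483858 = 0.0793045.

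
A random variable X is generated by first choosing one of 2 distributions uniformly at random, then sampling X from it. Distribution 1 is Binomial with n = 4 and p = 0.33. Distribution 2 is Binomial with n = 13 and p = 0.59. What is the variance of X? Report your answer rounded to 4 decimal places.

12.0952

Per component, 1: μ=1.32, E[X²]=2.6268; 2: μ=7.67, E[X²]=61.9736.
E[X] = 0.5·1.32 + 0.5·7.67 = 4.495.
E[X²] = 0.5·2.6268 + 0.5·61.9736 = 32.3002.
Var(X) = E[X²] − (E[X])² = 32.3002 − 20.205 = 12.0952.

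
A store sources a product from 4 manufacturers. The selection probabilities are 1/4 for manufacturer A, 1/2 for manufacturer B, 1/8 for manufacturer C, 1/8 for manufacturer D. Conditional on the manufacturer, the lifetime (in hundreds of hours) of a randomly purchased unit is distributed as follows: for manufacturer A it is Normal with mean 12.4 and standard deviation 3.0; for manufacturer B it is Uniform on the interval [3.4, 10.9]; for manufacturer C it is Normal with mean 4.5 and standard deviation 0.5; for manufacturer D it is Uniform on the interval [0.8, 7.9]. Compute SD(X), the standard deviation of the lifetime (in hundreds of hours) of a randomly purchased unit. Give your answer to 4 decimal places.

Per component, A: μ=12.4, E[X²]=162.76; B: μ=7.15, E[X²]=55.81; C: μ=4.5, E[X²]=20.5; D: μ=4.35, E[X²]=23.1233.
E[X] = 0.25·12.4 + 0.5·7.15 + 0.125·4.5 + 0.125·4.35 = 7.78125.
E[X²] = 0.25·162.76 + 0.5·55.81 + 0.125·20.5 + 0.125·23.1233 = 74.0479.
Var(X) = E[X²] − (E[X])² = 74.0479 − 60.5479 = 13.5001.
SD(X) = √13.5001 = 3.67424.

3.6742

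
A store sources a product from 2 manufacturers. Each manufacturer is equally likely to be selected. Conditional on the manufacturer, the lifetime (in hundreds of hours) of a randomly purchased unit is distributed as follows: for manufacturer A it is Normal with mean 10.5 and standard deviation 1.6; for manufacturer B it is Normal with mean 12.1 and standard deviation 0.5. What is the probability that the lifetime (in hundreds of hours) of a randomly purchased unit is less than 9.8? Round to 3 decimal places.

0.165

Conditional on each manufacturer, P(X < 9.8): A: 0.330874; B: 2.11245e-06.
By total probability, P(X < 9.8) = 0.5·0.330874 + 0.5·2.11245e-06 = 0.165438.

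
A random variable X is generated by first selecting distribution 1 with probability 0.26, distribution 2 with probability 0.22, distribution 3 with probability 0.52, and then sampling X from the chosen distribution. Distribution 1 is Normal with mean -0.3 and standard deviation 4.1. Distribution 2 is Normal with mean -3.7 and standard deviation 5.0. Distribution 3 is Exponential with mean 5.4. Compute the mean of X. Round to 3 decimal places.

1.916

Component means — 1: -0.3; 2: -3.7; 3: 5.4.
E[X] = 0.26·-0.3 + 0.22·-3.7 + 0.52·5.4 = 1.916.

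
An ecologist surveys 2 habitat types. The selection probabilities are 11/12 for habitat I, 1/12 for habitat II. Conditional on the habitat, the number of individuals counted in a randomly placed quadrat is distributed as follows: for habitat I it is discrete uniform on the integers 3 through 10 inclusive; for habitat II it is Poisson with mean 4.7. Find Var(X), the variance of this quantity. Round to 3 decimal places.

Per component, I: μ=6.5, E[X²]=47.5; II: μ=4.7, E[X²]=26.79.
E[X] = 0.916667·6.5 + 0.0833333·4.7 = 6.35.
E[X²] = 0.916667·47.5 + 0.0833333·26.79 = 45.7742.
Var(X) = E[X²] − (E[X])² = 45.7742 − 40.3225 = 5.45167.

5.452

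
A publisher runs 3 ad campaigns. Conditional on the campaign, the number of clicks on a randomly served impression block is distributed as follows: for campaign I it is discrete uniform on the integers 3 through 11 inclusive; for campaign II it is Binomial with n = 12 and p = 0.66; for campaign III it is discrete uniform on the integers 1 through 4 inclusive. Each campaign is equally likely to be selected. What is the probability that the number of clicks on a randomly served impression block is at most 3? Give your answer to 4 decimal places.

0.2885

Conditional on each campaign, P(X ≤ 3): I: 0.111111; II: 0.00449177; III: 0.75.
By total probability, P(X ≤ 3) = 0.333333·0.111111 + 0.333333·0.00449177 + 0.333333·0.75 = 0.288534.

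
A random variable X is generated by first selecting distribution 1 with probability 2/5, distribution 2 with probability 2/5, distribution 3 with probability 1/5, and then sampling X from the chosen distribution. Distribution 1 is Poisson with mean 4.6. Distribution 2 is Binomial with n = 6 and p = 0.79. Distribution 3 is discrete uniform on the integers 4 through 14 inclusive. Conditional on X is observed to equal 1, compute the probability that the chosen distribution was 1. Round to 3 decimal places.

Likelihoods P(X=1 | ·): 1: 0.0462384; 2: 0.00193586; 3: 0.
Posterior ∝ prior × likelihood. Numerator for 1: 0.4·0.0462384 = 0.0184954.
Normalizing constant: 0.4·0.0462384 + 0.4·0.00193586 + 0.2·0 = 0.0192697.
P(1 | observation) = 0.0184954 / 0.0192697 = 0.959815.

0.960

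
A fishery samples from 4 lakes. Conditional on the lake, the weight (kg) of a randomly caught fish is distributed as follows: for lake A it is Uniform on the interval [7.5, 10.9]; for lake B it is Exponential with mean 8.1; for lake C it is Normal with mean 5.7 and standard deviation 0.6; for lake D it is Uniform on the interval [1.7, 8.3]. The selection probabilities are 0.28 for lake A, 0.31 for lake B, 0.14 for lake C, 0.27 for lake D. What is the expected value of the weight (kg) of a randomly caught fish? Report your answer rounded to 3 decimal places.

Component means — A: 9.2; B: 8.1; C: 5.7; D: 5.
E[X] = 0.28·9.2 + 0.31·8.1 + 0.14·5.7 + 0.27·5 = 7.235.

7.235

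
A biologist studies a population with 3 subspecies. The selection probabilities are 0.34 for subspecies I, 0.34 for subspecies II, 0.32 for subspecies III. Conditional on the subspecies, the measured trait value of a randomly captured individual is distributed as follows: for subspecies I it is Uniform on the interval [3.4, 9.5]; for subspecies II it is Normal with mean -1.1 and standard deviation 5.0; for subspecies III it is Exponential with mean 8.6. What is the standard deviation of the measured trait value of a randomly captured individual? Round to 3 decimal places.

7.110

Per component, I: μ=6.45, E[X²]=44.7033; II: μ=-1.1, E[X²]=26.21; III: μ=8.6, E[X²]=147.92.
E[X] = 0.34·6.45 + 0.34·-1.1 + 0.32·8.6 = 4.571.
E[X²] = 0.34·44.7033 + 0.34·26.21 + 0.32·147.92 = 71.4449.
Var(X) = E[X²] − (E[X])² = 71.4449 − 20.894 = 50.5509.
SD(X) = √50.5509 = 7.10992.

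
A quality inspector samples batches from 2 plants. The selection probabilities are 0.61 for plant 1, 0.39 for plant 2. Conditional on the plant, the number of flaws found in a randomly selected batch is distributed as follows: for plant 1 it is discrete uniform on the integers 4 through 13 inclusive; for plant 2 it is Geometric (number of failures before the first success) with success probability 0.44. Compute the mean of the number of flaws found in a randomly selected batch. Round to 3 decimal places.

Component means — 1: 8.5; 2: 1.27273.
E[X] = 0.61·8.5 + 0.39·1.27273 = 5.68136.

5.681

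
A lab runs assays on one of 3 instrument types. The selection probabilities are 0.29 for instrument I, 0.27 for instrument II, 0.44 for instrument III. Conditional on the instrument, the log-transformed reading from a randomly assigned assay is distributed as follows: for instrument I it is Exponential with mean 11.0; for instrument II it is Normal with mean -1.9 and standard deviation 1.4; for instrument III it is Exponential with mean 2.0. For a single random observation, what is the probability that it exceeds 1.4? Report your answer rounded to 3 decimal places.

Conditional on each instrument, P(X > 1.4): I: 0.880494; II: 0.00920808; III: 0.496585.
By total probability, P(X > 1.4) = 0.29·0.880494 + 0.27·0.00920808 + 0.44·0.496585 = 0.476327.

0.476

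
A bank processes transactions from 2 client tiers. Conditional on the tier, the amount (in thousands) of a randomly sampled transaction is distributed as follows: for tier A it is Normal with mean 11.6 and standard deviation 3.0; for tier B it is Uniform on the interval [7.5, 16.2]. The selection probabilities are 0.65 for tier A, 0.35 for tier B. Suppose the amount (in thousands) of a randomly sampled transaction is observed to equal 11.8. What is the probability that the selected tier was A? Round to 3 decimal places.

0.682

Likelihoods f(11.8 | ·): A: 0.132686; B: 0.114943.
Posterior ∝ prior × likelihood. Numerator for A: 0.65·0.132686 = 0.0862456.
Normalizing constant: 0.65·0.132686 + 0.35·0.114943 = 0.126476.
P(A | observation) = 0.0862456 / 0.126476 = 0.681916.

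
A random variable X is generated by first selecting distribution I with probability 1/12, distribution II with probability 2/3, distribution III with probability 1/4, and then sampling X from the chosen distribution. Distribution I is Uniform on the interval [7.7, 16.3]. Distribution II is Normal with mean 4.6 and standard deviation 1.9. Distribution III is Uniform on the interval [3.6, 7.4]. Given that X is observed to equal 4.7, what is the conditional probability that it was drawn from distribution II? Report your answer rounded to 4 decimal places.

Likelihoods f(4.7 | ·): I: 0; II: 0.209679; III: 0.263158.
Posterior ∝ prior × likelihood. Numerator for II: 0.666667·0.209679 = 0.139786.
Normalizing constant: 0.0833333·0 + 0.666667·0.209679 + 0.25·0.263158 = 0.205575.
P(II | observation) = 0.139786 / 0.205575 = 0.679974.

0.6800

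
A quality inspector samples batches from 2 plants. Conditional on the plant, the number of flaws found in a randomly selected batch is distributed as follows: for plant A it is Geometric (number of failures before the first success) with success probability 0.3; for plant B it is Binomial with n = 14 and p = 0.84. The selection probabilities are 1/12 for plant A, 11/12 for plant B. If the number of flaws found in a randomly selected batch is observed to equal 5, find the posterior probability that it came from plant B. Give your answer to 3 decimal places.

0.012

Likelihoods P(X=5 | ·): A: 0.050421; B: 5.75361e-05.
Posterior ∝ prior × likelihood. Numerator for B: 0.916667·5.75361e-05 = 5.27414e-05.
Normalizing constant: 0.0833333·0.050421 + 0.916667·5.75361e-05 = 0.00425449.
P(B | observation) = 5.27414e-05 / 0.00425449 = 0.0123966.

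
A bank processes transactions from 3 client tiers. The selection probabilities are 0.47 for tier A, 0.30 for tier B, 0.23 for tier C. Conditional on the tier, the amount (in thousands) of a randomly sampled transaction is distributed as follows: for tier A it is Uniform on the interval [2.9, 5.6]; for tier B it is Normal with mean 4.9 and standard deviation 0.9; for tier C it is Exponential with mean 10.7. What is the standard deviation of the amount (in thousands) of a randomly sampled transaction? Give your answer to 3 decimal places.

5.809

Per component, A: μ=4.25, E[X²]=18.67; B: μ=4.9, E[X²]=24.82; C: μ=10.7, E[X²]=228.98.
E[X] = 0.47·4.25 + 0.3·4.9 + 0.23·10.7 = 5.9285.
E[X²] = 0.47·18.67 + 0.3·24.82 + 0.23·228.98 = 68.8863.
Var(X) = E[X²] − (E[X])² = 68.8863 − 35.1471 = 33.7392.
SD(X) = √33.7392 = 5.80854.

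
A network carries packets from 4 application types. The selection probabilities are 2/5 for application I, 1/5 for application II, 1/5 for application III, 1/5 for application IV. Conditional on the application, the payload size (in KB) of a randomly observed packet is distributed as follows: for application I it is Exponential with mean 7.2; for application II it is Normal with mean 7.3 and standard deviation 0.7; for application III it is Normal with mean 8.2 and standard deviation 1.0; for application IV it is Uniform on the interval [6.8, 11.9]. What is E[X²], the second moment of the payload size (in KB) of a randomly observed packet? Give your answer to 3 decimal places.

83.794

For each component E[X²] = Var + (mean)², giving I: 103.68; II: 53.78; III: 68.24; IV: 89.59.
Overall E[X²] = 0.4·103.68 + 0.2·53.78 + 0.2·68.24 + 0.2·89.59 = 83.794.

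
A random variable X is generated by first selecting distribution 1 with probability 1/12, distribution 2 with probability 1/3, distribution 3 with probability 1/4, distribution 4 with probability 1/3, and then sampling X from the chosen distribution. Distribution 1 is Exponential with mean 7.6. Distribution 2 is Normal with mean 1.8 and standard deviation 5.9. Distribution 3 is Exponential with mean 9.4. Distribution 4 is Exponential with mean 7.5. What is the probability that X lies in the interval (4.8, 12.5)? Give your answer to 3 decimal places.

Conditional on each component, P(4.8 < X < 12.5): 1: 0.338688; 2: 0.270687; 3: 0.335579; 4: 0.338417.
By total probability, P(4.8 < X < 12.5) = 0.0833333·0.338688 + 0.333333·0.270687 + 0.25·0.335579 + 0.333333·0.338417 = 0.315153.

0.315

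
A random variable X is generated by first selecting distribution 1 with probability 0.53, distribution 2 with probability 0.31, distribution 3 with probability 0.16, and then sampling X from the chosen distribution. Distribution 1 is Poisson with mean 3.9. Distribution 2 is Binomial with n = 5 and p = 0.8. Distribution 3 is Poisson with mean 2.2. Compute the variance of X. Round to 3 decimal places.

Per component, 1: μ=3.9, E[X²]=19.11; 2: μ=4, E[X²]=16.8; 3: μ=2.2, E[X²]=7.04.
E[X] = 0.53·3.9 + 0.31·4 + 0.16·2.2 = 3.659.
E[X²] = 0.53·19.11 + 0.31·16.8 + 0.16·7.04 = 16.4627.
Var(X) = E[X²] − (E[X])² = 16.4627 − 13.3883 = 3.07442.

3.074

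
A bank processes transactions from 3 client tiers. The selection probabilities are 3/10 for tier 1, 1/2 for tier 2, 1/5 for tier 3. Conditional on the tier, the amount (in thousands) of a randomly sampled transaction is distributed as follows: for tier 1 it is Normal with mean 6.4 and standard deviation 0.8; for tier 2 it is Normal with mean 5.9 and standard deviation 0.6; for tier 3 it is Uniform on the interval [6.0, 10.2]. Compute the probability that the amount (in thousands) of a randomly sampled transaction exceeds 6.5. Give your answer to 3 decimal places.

Conditional on each tier, P(X > 6.5): 1: 0.450262; 2: 0.158655; 3: 0.880952.
By total probability, P(X > 6.5) = 0.3·0.450262 + 0.5·0.158655 + 0.2·0.880952 = 0.390597.

0.391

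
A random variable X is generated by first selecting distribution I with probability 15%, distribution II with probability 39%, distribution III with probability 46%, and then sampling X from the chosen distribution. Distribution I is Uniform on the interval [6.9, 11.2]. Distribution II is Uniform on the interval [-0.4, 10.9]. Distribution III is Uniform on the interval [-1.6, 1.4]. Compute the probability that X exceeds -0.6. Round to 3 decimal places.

0.847

Conditional on each component, P(X > -0.6): I: 1; II: 1; III: 0.666667.
By total probability, P(X > -0.6) = 0.15·1 + 0.39·1 + 0.46·0.666667 = 0.846667.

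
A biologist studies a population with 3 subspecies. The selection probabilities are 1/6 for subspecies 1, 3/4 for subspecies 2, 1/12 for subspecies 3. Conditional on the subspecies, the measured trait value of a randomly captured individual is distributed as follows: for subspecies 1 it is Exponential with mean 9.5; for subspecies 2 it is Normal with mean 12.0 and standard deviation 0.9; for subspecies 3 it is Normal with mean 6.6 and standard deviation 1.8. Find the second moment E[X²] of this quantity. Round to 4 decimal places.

142.5908

For each component E[X²] = Var + (mean)², giving 1: 180.5; 2: 144.81; 3: 46.8.
Overall E[X²] = 0.166667·180.5 + 0.75·144.81 + 0.0833333·46.8 = 142.591.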